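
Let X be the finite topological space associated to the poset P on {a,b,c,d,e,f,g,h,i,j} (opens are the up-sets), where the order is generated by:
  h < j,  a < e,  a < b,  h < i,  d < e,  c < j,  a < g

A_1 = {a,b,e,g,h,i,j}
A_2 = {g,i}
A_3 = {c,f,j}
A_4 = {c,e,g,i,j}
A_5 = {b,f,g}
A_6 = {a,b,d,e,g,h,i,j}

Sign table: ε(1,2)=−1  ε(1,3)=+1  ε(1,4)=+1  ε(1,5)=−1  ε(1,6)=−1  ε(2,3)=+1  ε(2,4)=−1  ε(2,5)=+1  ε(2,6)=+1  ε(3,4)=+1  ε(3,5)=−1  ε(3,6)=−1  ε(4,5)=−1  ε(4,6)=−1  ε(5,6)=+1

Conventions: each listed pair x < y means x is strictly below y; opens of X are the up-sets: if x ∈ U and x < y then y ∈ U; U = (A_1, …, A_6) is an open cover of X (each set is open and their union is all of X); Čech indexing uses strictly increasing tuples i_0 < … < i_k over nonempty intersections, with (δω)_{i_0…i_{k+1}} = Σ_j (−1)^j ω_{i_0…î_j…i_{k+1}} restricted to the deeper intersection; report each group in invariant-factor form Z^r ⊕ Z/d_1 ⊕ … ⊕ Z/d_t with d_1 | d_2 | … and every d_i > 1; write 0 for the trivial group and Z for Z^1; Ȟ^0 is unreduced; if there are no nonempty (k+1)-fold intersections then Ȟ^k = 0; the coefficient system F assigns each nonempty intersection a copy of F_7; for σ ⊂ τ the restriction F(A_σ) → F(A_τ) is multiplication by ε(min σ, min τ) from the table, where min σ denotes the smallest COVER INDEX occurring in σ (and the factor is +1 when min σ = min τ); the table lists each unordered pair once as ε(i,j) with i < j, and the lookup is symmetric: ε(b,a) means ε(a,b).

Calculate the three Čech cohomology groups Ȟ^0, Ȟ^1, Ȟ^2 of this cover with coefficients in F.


Ȟ^0 ≅ Z/7,  Ȟ^1 ≅ Z/7,  Ȟ^2 ≅ 0

nonempty overlaps:
  A12={g,i} A13={j} A14={e,g,i,j} A15={b,g} A16={a,b,e,g,h,i,j} A24={g,i} A25={g} A26={g,i} A34={c,j} A35={f} A36={j} A45={g} A46={e,g,i,j} A56={b,g}
  A124={g,i} A125={g} A126={g,i} A134={j} A136={j} A145={g} A146={e,g,i,j} A156={b,g} A245={g} A246={g,i} A256={g} A346={j} A456={g}
  A1245={g} A1246={g,i} A1256={g} A1346={j} A1456={g} A2456={g}
  A12456={g}
C dims 6,14,13,6; δ0: rk_F7 5; δ1: rk_F7 8; δ2: rk_F7 5
degree 0: 6−5−0 = 1 → Ȟ^0 ≅ Z/7
degree 1: 14−8−5 = 1 → Ȟ^1 ≅ Z/7
degree 2: 13−5−8 = 0 → Ȟ^2 ≅ 0


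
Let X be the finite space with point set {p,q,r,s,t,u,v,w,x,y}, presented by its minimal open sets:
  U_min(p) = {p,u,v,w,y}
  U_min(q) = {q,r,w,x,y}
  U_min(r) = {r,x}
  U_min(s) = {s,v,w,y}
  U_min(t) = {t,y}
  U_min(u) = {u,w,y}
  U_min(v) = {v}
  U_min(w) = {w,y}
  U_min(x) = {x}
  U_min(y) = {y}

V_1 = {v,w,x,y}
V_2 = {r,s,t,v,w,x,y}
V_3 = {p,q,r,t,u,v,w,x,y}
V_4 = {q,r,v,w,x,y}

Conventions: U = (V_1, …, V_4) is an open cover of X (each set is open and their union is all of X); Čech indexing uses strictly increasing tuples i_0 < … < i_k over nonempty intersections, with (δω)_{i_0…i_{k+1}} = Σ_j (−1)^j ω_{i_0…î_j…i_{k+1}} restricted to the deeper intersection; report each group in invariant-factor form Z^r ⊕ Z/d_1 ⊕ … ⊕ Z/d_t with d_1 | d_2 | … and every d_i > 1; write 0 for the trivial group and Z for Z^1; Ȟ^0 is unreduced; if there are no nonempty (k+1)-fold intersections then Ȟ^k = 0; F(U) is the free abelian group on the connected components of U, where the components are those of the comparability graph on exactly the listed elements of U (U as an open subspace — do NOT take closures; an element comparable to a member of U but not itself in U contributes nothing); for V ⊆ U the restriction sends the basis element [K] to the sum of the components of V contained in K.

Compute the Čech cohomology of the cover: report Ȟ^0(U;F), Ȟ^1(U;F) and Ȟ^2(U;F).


nerve of the cover:
  V12={v,w,x,y} V13={v,w,x,y} V14={v,w,x,y} V23={r,t,v,w,x,y} V24={r,v,w,x,y} V34={q,r,v,w,x,y}
  V123={v,w,x,y} V124={v,w,x,y} V134={v,w,x,y} V234={r,v,w,x,y}
  V1234={v,w,x,y}
components per intersection:
  V1: {v} {w,y} {x}
  V2: {r,x} {s,t,v,w,y}
  V3: {p,q,r,t,u,v,w,x,y}
  V4: {q,r,w,x,y} {v}
  V12: {v} {w,y} {x}
  V13: {v} {w,y} {x}
  V14: {v} {w,y} {x}
  V23: {r,x} {t,w,y} {v}
  V24: {r,x} {v} {w,y}
  V34: {q,r,w,x,y} {v}
  V123: {v} {w,y} {x}
  V124: {v} {w,y} {x}
  V134: {v} {w,y} {x}
  V234: {r,x} {v} {w,y}
  V1234: {v} {w,y} {x}
C dims 8,17,12,3; δ0: rk 7, SNF 1^7; δ1: rk 9, SNF 1^9; δ2: rk 3, SNF 1^3
Ȟ^0 = (8 − 7) − 0 = 1, so Ȟ^0 ≅ Z
Ȟ^1 = (17 − 9) − 7 = 1, so Ȟ^1 ≅ Z
Ȟ^2 = (12 − 3) − 9 = 0, so Ȟ^2 ≅ 0

Ȟ^0 ≅ Z, Ȟ^1 ≅ Z, Ȟ^2 ≅ 0


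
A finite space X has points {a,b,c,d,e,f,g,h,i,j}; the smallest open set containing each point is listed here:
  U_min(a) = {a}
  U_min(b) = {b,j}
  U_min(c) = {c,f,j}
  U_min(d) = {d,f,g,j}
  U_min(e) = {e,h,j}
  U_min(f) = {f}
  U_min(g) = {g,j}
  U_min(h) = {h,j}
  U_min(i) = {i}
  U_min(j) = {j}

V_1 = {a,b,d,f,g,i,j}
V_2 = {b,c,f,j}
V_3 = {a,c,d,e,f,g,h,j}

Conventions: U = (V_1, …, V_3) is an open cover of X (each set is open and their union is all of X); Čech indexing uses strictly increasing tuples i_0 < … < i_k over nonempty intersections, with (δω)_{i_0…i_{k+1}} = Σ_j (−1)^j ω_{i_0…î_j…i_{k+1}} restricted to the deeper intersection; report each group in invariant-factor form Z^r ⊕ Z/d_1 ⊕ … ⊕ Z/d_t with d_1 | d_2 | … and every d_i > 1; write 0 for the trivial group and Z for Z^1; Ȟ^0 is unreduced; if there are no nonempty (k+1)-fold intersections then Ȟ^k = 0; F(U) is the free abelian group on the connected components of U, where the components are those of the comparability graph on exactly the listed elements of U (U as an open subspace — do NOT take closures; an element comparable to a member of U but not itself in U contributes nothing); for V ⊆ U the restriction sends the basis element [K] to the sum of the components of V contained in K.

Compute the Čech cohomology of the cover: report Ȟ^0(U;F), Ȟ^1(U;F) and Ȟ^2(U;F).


intersection data:
  V12={b,f,j} V13={a,d,f,g,j} V23={c,f,j}
  V123={f,j}
components per intersection:
  V1: {a} {b,d,f,g,j} {i}
  V2: {b,c,f,j}
  V3: {a} {c,d,e,f,g,h,j}
  V12: {b,j} {f}
  V13: {a} {d,f,g,j}
  V23: {c,f,j}
  V123: {f} {j}
C dims 6,5,2; δ0: rk 3, SNF 1^3; δ1: rk 2, SNF 1^2
Ȟ^0 = (6 − 3) − 0 = 3, so Ȟ^0 ≅ Z^3
Ȟ^1 = (5 − 2) − 3 = 0, so Ȟ^1 ≅ 0
Ȟ^2 = (2 − 0) − 2 = 0, so Ȟ^2 ≅ 0

Ȟ^0(U;F) ≅ Z^3,  Ȟ^1(U;F) ≅ 0,  Ȟ^2(U;F) ≅ 0


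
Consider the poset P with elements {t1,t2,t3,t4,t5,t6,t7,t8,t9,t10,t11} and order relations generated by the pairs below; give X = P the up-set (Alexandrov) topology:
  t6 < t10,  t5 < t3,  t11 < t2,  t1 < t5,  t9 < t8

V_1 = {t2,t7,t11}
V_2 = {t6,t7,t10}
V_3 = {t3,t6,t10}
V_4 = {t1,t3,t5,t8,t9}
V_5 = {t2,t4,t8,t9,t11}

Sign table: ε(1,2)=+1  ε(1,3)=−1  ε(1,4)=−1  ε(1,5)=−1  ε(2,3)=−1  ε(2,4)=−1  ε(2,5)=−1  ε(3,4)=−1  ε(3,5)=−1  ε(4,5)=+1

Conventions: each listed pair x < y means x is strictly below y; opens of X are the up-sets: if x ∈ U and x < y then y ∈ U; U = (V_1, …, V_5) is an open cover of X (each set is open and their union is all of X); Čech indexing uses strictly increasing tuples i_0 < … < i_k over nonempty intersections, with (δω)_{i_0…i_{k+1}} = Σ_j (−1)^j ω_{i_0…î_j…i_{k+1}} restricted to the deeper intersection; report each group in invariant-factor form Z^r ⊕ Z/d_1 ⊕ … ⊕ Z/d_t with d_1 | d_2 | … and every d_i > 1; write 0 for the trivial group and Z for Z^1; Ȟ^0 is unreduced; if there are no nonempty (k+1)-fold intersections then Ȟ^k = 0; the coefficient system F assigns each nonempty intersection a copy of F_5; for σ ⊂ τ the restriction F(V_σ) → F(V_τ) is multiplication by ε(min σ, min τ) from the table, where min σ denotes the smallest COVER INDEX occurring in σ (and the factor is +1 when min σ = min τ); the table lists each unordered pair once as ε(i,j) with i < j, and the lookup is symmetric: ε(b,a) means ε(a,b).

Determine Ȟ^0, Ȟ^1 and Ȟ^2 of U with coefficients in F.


Ȟ^0 ≅ 0,  Ȟ^1 ≅ 0,  Ȟ^2 ≅ 0

nerve simplices:
  V12={t7} V15={t2,t11} V23={t6,t10} V34={t3} V45={t8,t9}
C dims 5,5; δ0: rk_F5 5
degree 0: 5−5−0 = 0 → Ȟ^0 ≅ 0
degree 1: 5−0−5 = 0 → Ȟ^1 ≅ 0
degree 2: 0−0−0 = 0 → Ȟ^2 ≅ 0


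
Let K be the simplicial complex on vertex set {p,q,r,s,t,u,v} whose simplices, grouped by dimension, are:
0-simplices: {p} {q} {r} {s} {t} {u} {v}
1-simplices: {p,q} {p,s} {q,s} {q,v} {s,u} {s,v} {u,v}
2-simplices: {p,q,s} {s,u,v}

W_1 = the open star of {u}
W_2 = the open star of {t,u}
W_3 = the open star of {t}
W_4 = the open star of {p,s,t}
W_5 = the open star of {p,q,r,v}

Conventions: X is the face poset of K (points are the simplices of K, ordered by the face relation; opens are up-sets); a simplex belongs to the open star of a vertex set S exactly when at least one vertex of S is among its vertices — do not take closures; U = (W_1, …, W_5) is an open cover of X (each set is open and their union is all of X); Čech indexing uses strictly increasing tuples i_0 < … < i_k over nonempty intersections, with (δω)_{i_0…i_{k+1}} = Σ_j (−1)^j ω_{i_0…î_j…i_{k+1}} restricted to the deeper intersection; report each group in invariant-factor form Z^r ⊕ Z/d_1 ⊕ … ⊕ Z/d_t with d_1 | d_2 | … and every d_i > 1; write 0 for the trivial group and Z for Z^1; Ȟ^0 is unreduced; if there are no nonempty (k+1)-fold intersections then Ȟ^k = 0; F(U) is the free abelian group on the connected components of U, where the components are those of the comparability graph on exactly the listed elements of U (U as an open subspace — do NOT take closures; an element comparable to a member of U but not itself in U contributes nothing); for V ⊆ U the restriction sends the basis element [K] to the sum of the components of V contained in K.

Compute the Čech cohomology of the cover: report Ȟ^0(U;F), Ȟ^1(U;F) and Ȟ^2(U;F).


Ȟ^0(U;F) ≅ Z^3, Ȟ^1(U;F) ≅ Z and Ȟ^2(U;F) ≅ 0

nonempty overlaps:
  W1={{u},{s,u},{u,v},{s,u,v}} W2={{t},{u},{s,u},{u,v},{s,u,v}} W3={{t}} W4={{p},{s},{t},{p,q},{p,s},{q,s},{s,u},{s,v},{p,q,s},{s,u,v}} W5={{p},{q},{r},{v},{p,q},{p,s},{q,s},{q,v},{s,v},{u,v},{p,q,s},{s,u,v}}
  W12={{u},{s,u},{u,v},{s,u,v}} W14={{s,u},{s,u,v}} W15={{u,v},{s,u,v}} W23={{t}} W24={{t},{s,u},{s,u,v}} W25={{u,v},{s,u,v}} W34={{t}} W45={{p},{p,q},{p,s},{q,s},{s,v},{p,q,s},{s,u,v}}
  W124={{s,u},{s,u,v}} W125={{u,v},{s,u,v}} W145={{s,u,v}} W234={{t}} W245={{s,u,v}}
  W1245={{s,u,v}}
components per intersection:
  W1: {{u},{s,u},{u,v},{s,u,v}}
  W2: {{t}} {{u},{s,u},{u,v},{s,u,v}}
  W3: {{t}}
  W4: {{p},{s},{p,q},{p,s},{q,s},{s,u},{s,v},{p,q,s},{s,u,v}} {{t}}
  W5: {{p},{q},{v},{p,q},{p,s},{q,s},{q,v},{s,v},{u,v},{p,q,s},{s,u,v}} {{r}}
  W12: {{u},{s,u},{u,v},{s,u,v}}
  W14: {{s,u},{s,u,v}}
  W15: {{u,v},{s,u,v}}
  W23: {{t}}
  W24: {{t}} {{s,u},{s,u,v}}
  W25: {{u,v},{s,u,v}}
  W34: {{t}}
  W45: {{p},{p,q},{p,s},{q,s},{p,q,s}} {{s,v},{s,u,v}}
  W124: {{s,u},{s,u,v}}
  W125: {{u,v},{s,u,v}}
  W145: {{s,u,v}}
  W234: {{t}}
  W245: {{s,u,v}}
  W1245: {{s,u,v}}
C dims 8,10,5,1; δ0: rk 5, SNF 1^5; δ1: rk 4, SNF 1^4; δ2: rk 1, SNF 1^1
degree 0: 8−5−0 = 3 → Ȟ^0 ≅ Z^3
degree 1: 10−4−5 = 1 → Ȟ^1 ≅ Z
degree 2: 5−1−4 = 0 → Ȟ^2 ≅ 0


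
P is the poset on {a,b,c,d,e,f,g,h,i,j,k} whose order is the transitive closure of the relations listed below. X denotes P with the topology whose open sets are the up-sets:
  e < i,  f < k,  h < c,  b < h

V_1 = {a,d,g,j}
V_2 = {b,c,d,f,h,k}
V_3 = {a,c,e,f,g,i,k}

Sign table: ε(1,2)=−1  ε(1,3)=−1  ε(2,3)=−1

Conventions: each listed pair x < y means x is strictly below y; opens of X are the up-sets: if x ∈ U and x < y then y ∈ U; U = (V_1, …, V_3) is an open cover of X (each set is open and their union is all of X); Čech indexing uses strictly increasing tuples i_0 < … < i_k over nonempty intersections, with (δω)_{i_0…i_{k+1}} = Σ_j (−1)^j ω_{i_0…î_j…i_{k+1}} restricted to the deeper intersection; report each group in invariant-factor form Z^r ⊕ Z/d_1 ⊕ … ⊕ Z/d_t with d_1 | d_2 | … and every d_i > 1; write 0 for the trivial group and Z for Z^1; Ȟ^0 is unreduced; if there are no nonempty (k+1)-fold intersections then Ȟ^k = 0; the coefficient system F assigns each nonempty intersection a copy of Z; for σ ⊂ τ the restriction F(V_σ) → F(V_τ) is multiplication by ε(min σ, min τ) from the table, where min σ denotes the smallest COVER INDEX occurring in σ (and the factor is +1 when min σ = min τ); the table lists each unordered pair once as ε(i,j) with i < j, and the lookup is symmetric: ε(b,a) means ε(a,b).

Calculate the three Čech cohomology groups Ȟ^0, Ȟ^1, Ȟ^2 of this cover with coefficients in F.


nerve simplices:
  V12={d} V13={a,g} V23={c,f,k}
C dims 3,3; δ0: rk 3, SNF 1^2·2
degree 0: 3−3−0 = 0 → Ȟ^0 ≅ 0
degree 1: 3−0−3 = 0 plus torsion [2] → Ȟ^1 ≅ Z/2
degree 2: 0−0−0 = 0 → Ȟ^2 ≅ 0

Ȟ^0(U;F) ≅ 0, Ȟ^1(U;F) ≅ Z/2, Ȟ^2(U;F) ≅ 0


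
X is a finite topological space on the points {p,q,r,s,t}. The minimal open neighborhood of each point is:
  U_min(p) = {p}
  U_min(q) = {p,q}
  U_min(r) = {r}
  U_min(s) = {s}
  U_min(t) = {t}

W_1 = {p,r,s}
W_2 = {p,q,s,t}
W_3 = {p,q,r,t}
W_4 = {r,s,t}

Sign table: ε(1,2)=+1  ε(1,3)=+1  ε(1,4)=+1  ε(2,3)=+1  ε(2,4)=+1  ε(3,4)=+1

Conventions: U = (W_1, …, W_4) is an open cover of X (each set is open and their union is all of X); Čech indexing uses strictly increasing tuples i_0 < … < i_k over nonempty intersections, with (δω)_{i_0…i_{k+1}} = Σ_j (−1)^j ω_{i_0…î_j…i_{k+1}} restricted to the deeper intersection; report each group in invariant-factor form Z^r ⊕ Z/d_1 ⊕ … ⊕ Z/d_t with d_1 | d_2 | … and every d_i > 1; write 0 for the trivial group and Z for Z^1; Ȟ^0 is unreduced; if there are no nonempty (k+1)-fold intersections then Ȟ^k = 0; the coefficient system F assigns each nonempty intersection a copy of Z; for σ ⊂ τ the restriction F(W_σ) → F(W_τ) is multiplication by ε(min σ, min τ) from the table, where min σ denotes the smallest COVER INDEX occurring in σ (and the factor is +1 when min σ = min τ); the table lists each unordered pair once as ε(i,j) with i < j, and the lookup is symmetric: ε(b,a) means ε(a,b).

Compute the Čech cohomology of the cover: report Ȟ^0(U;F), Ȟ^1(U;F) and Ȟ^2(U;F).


Ȟ^0 ≅ Z, Ȟ^1 ≅ 0 and Ȟ^2 ≅ Z

nonempty overlaps:
  W12={p,s} W13={p,r} W14={r,s} W23={p,q,t} W24={s,t} W34={r,t}
  W123={p} W124={s} W134={r} W234={t}
C dims 4,6,4; δ0: rk 3, SNF 1^3; δ1: rk 3, SNF 1^3
degree 0: 4−3−0 = 1 → Ȟ^0 ≅ Z
degree 1: 6−3−3 = 0 → Ȟ^1 ≅ 0
degree 2: 4−0−3 = 1 → Ȟ^2 ≅ Z


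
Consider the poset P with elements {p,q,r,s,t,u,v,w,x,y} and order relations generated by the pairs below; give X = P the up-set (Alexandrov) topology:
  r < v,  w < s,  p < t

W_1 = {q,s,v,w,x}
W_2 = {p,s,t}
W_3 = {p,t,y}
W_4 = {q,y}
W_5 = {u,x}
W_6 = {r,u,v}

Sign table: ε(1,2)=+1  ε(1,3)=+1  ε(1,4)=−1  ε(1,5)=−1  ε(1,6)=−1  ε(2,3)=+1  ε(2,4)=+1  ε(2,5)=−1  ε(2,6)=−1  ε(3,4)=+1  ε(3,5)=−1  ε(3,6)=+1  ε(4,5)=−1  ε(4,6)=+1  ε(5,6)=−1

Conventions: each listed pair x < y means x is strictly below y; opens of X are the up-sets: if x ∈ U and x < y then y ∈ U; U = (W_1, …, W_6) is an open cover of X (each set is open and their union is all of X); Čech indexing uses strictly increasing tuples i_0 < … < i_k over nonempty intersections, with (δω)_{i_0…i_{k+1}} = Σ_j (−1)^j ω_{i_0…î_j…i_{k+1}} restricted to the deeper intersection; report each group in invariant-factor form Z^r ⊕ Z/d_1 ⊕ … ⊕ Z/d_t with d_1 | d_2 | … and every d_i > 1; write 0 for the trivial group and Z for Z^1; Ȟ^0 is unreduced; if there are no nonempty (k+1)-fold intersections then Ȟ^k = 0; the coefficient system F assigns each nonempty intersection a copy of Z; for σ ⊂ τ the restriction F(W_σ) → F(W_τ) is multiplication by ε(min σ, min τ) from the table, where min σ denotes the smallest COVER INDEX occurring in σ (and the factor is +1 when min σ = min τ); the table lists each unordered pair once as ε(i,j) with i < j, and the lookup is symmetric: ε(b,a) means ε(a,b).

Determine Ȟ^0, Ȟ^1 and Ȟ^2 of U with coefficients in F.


Ȟ^0 = 0, Ȟ^1 = Z ⊕ Z/2 and Ȟ^2 = 0

nonempty intersections:
  W12={s} W14={q} W15={x} W16={v} W23={p,t} W34={y} W56={u}
C dims 6,7; δ0: rk 6, SNF 1^5·2
Ȟ^0: (6−6)−0=0 ⇒ 0
Ȟ^1: (7−0)−6=1 plus torsion [2] ⇒ Z ⊕ Z/2
Ȟ^2: (0−0)−0=0 ⇒ 0


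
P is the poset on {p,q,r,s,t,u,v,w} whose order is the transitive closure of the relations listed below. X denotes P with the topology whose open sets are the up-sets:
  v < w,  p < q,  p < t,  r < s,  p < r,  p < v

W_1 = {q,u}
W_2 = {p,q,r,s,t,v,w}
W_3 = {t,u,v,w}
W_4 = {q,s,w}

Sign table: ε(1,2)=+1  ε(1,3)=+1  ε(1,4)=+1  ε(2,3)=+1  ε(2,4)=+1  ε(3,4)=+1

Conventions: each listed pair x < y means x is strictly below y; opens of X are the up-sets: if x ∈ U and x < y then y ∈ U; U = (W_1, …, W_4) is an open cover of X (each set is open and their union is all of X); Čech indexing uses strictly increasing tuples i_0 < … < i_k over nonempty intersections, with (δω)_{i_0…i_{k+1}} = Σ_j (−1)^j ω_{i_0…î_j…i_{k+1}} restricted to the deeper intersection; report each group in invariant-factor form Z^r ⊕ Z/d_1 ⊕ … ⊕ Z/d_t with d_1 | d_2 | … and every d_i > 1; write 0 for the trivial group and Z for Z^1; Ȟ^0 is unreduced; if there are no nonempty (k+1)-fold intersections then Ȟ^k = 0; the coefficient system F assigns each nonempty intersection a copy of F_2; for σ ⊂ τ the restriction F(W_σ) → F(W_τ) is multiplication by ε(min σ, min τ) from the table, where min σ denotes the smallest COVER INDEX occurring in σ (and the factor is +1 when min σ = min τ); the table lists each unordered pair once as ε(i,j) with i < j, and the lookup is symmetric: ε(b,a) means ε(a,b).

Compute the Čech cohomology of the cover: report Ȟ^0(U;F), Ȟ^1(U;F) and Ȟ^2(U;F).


Ȟ^0 ≅ Z/2,  Ȟ^1 ≅ Z/2,  Ȟ^2 ≅ 0

nonempty overlaps:
  W12={q} W13={u} W14={q} W23={t,v,w} W24={q,s,w} W34={w}
  W124={q} W234={w}
C dims 4,6,2; δ0: rk_F2 3; δ1: rk_F2 2
degree 0: 4−3−0 = 1 → Ȟ^0 ≅ Z/2
degree 1: 6−2−3 = 1 → Ȟ^1 ≅ Z/2
degree 2: 2−0−2 = 0 → Ȟ^2 ≅ 0


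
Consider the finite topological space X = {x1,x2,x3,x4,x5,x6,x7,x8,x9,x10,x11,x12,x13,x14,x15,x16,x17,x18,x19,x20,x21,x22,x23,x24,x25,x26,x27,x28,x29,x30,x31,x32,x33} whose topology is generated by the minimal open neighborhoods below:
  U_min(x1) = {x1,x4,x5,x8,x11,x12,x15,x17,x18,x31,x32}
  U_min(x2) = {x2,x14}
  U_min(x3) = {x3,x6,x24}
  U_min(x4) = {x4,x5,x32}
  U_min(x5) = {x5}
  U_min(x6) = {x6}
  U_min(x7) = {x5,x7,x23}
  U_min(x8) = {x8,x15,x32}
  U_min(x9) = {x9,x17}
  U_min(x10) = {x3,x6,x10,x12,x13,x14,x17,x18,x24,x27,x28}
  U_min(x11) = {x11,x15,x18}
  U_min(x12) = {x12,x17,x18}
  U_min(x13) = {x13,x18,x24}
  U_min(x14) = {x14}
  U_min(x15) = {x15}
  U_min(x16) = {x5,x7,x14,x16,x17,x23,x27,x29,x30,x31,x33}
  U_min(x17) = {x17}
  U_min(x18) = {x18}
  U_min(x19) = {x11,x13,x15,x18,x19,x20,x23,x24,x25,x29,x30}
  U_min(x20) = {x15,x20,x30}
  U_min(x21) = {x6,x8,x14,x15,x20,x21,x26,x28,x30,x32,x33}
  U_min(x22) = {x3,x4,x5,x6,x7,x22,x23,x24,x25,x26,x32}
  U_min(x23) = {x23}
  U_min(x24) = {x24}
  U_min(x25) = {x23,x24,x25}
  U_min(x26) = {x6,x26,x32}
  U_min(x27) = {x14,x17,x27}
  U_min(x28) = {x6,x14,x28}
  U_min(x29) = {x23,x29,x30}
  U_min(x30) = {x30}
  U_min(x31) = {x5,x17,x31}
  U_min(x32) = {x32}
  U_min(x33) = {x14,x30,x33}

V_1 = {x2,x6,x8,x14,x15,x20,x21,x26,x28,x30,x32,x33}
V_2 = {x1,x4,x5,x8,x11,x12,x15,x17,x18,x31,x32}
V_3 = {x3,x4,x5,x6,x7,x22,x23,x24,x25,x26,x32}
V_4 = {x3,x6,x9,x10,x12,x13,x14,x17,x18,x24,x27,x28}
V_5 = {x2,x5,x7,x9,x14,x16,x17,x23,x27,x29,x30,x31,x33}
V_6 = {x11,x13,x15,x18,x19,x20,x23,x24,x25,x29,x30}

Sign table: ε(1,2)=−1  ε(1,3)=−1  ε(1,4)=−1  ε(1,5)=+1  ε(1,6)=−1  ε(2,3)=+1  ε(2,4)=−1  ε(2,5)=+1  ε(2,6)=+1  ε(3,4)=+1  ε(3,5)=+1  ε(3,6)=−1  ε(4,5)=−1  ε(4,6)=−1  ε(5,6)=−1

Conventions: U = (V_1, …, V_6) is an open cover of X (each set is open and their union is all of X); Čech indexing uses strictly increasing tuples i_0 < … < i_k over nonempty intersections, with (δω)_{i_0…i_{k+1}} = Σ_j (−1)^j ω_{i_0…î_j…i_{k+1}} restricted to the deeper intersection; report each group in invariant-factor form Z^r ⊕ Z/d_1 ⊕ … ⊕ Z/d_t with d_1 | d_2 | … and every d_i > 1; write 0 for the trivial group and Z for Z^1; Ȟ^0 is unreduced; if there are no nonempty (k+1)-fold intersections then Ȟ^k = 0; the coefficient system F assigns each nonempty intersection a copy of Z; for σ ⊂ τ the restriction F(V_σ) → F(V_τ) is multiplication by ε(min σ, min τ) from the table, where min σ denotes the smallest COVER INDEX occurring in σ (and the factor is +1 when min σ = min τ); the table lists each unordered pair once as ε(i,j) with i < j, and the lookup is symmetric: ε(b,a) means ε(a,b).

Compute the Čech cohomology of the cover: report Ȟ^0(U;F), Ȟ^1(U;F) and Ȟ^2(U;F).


Ȟ^0 ≅ 0,  Ȟ^1 ≅ Z/2,  Ȟ^2 ≅ Z

intersection data:
  V12={x8,x15,x32} V13={x6,x26,x32} V14={x6,x14,x28} V15={x2,x14,x30,x33} V16={x15,x20,x30} V23={x4,x5,x32} V24={x12,x17,x18} V25={x5,x17,x31} V26={x11,x15,x18} V34={x3,x6,x24} V35={x5,x7,x23} V36={x23,x24,x25} V45={x9,x14,x17,x27} V46={x13,x18,x24} V56={x23,x29,x30}
  V123={x32} V126={x15} V134={x6} V145={x14} V156={x30} V235={x5} V245={x17} V246={x18} V346={x24} V356={x23}
C dims 6,15,10; δ0: rk 6, SNF 1^5·2; δ1: rk 9, SNF 1^9
Ȟ^0 = (6 − 6) − 0 = 0, so Ȟ^0 ≅ 0
Ȟ^1 = (15 − 9) − 6 = 0 plus torsion [2], so Ȟ^1 ≅ Z/2
Ȟ^2 = (10 − 0) − 9 = 1, so Ȟ^2 ≅ Z


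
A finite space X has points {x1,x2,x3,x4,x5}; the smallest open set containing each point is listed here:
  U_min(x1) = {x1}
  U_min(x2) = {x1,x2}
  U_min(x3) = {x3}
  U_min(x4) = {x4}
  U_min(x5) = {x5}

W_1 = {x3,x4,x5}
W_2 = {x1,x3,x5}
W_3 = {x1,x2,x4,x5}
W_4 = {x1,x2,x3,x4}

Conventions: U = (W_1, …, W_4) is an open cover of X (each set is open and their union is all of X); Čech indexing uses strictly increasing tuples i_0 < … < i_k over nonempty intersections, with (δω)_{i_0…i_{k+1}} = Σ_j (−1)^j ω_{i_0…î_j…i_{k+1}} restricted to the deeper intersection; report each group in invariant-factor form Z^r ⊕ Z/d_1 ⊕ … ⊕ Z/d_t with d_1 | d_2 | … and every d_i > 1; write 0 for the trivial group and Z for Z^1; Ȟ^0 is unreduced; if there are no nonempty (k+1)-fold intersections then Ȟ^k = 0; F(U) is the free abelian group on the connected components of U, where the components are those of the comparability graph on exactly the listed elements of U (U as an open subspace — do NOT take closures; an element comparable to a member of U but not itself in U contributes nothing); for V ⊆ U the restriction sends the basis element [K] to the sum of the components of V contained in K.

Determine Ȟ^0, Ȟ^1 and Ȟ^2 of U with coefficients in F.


nerve of the cover:
  W12={x3,x5} W13={x4,x5} W14={x3,x4} W23={x1,x5} W24={x1,x3} W34={x1,x2,x4}
  W123={x5} W124={x3} W134={x4} W234={x1}
components per intersection:
  W1: {x3} {x4} {x5}
  W2: {x1} {x3} {x5}
  W3: {x1,x2} {x4} {x5}
  W4: {x1,x2} {x3} {x4}
  W12: {x3} {x5}
  W13: {x4} {x5}
  W14: {x3} {x4}
  W23: {x1} {x5}
  W24: {x1} {x3}
  W34: {x1,x2} {x4}
  W123: {x5}
  W124: {x3}
  W134: {x4}
  W234: {x1}
C dims 12,12,4; δ0: rk 8, SNF 1^8; δ1: rk 4, SNF 1^4
Ȟ^0 = (12 − 8) − 0 = 4, so Ȟ^0 ≅ Z^4
Ȟ^1 = (12 − 4) − 8 = 0, so Ȟ^1 ≅ 0
Ȟ^2 = (4 − 0) − 4 = 0, so Ȟ^2 ≅ 0

Ȟ^0 ≅ Z^4,  Ȟ^1 ≅ 0,  Ȟ^2 ≅ 0


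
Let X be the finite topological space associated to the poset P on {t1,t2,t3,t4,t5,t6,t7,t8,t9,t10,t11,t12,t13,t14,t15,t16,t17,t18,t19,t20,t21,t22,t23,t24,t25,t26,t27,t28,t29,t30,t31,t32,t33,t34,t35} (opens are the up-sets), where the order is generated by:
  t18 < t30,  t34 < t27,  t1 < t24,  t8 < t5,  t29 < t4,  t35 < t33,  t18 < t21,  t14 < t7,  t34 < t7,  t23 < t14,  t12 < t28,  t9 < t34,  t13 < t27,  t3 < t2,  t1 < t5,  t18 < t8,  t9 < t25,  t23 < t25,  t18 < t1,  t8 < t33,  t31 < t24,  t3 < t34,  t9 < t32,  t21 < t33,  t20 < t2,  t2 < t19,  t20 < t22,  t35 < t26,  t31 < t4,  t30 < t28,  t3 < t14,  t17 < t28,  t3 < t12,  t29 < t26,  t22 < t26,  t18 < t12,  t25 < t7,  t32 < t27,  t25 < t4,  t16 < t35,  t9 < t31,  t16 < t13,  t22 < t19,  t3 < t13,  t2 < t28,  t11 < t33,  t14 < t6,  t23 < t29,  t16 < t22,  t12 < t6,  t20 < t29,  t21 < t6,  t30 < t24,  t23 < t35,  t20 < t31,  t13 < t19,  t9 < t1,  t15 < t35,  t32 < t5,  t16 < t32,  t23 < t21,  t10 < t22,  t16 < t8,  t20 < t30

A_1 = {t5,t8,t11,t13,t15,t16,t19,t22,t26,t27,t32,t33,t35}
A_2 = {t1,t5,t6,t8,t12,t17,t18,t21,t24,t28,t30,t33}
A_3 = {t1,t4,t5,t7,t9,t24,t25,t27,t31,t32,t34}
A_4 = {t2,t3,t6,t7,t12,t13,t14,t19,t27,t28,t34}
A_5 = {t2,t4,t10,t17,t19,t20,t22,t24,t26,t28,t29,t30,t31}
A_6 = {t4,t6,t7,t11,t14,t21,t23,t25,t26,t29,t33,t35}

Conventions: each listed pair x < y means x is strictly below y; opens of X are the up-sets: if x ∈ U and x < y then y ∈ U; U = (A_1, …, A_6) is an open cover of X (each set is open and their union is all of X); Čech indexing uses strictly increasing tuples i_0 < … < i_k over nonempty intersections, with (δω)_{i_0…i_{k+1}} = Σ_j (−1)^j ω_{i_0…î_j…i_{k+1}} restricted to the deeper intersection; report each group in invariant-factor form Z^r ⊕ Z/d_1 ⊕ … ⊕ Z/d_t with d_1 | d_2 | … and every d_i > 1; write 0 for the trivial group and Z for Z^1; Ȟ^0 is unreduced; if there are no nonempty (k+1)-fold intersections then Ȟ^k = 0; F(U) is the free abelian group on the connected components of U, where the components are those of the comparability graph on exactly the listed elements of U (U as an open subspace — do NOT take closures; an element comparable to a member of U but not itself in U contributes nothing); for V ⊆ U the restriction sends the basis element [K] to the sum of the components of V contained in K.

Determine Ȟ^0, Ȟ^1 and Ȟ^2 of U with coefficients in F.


nerve simplices:
  A12={t5,t8,t33} A13={t5,t27,t32} A14={t13,t19,t27} A15={t19,t22,t26} A16={t11,t26,t33,t35} A23={t1,t5,t24} A24={t6,t12,t28} A25={t17,t24,t28,t30} A26={t6,t21,t33} A34={t7,t27,t34} A35={t4,t24,t31} A36={t4,t7,t25} A45={t2,t19,t28} A46={t6,t7,t14} A56={t4,t26,t29}
  A123={t5} A126={t33} A134={t27} A145={t19} A156={t26} A235={t24} A245={t28} A246={t6} A346={t7} A356={t4}
components per intersection:
  A1: {t5,t8,t11,t13,t15,t16,t19,t22,t26,t27,t32,t33,t35}
  A2: {t1,t5,t6,t8,t12,t17,t18,t21,t24,t28,t30,t33}
  A3: {t1,t4,t5,t7,t9,t24,t25,t27,t31,t32,t34}
  A4: {t2,t3,t6,t7,t12,t13,t14,t19,t27,t28,t34}
  A5: {t2,t4,t10,t17,t19,t20,t22,t24,t26,t28,t29,t30,t31}
  A6: {t4,t6,t7,t11,t14,t21,t23,t25,t26,t29,t33,t35}
  A12: {t5,t8,t33}
  A13: {t5,t27,t32}
  A14: {t13,t19,t27}
  A15: {t19,t22,t26}
  A16: {t11,t26,t33,t35}
  A23: {t1,t5,t24}
  A24: {t6,t12,t28}
  A25: {t17,t24,t28,t30}
  A26: {t6,t21,t33}
  A34: {t7,t27,t34}
  A35: {t4,t24,t31}
  A36: {t4,t7,t25}
  A45: {t2,t19,t28}
  A46: {t6,t7,t14}
  A56: {t4,t26,t29}
  A123: {t5}
  A126: {t33}
  A134: {t27}
  A145: {t19}
  A156: {t26}
  A235: {t24}
  A245: {t28}
  A246: {t6}
  A346: {t7}
  A356: {t4}
C dims 6,15,10; δ0: rk 5, SNF 1^5; δ1: rk 10, SNF 1^9·2
degree 0: 6−5−0 = 1 → Ȟ^0 ≅ Z
degree 1: 15−10−5 = 0 → Ȟ^1 ≅ 0
degree 2: 10−0−10 = 0 plus torsion [2] → Ȟ^2 ≅ Z/2

Ȟ^0(U;F) ≅ Z, Ȟ^1(U;F) ≅ 0, Ȟ^2(U;F) ≅ Z/2


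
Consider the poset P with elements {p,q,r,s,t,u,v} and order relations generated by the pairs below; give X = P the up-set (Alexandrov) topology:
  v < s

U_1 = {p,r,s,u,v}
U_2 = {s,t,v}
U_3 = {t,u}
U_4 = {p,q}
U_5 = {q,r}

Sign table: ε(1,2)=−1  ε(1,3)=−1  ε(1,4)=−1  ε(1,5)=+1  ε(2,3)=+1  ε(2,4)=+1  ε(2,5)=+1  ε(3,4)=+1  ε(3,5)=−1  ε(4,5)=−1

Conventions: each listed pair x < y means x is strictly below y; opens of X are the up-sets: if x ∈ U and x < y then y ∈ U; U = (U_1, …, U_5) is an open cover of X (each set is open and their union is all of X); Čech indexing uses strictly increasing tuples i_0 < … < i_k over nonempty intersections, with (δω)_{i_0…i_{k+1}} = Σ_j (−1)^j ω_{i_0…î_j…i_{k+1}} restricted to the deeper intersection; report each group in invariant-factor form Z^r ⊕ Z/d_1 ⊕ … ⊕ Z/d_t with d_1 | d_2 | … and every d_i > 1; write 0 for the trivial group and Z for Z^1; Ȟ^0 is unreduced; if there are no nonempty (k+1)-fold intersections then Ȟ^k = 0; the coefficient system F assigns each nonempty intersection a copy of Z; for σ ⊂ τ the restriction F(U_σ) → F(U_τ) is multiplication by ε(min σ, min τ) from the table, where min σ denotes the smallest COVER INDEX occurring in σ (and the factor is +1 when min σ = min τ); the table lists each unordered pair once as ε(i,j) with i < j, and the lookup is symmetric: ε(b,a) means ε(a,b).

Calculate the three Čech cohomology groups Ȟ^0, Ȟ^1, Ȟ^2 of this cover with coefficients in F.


Ȟ^0(U;F) ≅ Z; Ȟ^1(U;F) ≅ Z^2; Ȟ^2(U;F) ≅ 0

nerve of the cover:
  U12={s,v} U13={u} U14={p} U15={r} U23={t} U45={q}
C dims 5,6; δ0: rk 4, SNF 1^4
Ȟ^0 = (5 − 4) − 0 = 1, so Ȟ^0 ≅ Z
Ȟ^1 = (6 − 0) − 4 = 2, so Ȟ^1 ≅ Z^2
Ȟ^2 = (0 − 0) − 0 = 0, so Ȟ^2 ≅ 0


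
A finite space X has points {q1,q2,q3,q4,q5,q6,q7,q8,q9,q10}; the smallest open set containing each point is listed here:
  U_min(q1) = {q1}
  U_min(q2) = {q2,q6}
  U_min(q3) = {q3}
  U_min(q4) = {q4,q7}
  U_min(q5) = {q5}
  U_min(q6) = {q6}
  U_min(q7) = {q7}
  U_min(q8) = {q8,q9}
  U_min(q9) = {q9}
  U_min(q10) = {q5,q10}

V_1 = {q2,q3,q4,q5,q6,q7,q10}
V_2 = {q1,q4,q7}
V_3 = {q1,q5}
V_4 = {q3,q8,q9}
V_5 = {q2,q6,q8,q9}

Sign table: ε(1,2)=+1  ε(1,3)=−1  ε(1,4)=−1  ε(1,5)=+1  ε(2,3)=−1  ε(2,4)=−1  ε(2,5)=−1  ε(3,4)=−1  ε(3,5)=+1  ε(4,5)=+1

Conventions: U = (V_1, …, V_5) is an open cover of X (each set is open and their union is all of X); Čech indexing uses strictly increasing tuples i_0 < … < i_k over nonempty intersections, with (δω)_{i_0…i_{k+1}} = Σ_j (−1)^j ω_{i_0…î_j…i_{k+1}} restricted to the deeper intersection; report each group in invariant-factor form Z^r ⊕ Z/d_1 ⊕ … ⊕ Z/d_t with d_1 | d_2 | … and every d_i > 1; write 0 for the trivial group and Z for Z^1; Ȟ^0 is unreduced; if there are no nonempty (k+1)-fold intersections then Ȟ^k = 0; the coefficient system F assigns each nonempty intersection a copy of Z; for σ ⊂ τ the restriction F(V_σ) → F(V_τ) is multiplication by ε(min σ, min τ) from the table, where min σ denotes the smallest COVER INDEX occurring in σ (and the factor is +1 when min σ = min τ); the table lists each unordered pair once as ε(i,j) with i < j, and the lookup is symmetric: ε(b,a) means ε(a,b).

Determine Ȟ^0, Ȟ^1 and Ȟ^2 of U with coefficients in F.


Ȟ^0 ≅ 0, Ȟ^1 ≅ Z ⊕ Z/2, Ȟ^2 ≅ 0

nerve of the cover:
  V12={q4,q7} V13={q5} V14={q3} V15={q2,q6} V23={q1} V45={q8,q9}
C dims 5,6; δ0: rk 5, SNF 1^4·2
Ȟ^0 = (5 − 5) − 0 = 0, so Ȟ^0 ≅ 0
Ȟ^1 = (6 − 0) − 5 = 1 plus torsion [2], so Ȟ^1 ≅ Z ⊕ Z/2
Ȟ^2 = (0 − 0) − 0 = 0, so Ȟ^2 ≅ 0


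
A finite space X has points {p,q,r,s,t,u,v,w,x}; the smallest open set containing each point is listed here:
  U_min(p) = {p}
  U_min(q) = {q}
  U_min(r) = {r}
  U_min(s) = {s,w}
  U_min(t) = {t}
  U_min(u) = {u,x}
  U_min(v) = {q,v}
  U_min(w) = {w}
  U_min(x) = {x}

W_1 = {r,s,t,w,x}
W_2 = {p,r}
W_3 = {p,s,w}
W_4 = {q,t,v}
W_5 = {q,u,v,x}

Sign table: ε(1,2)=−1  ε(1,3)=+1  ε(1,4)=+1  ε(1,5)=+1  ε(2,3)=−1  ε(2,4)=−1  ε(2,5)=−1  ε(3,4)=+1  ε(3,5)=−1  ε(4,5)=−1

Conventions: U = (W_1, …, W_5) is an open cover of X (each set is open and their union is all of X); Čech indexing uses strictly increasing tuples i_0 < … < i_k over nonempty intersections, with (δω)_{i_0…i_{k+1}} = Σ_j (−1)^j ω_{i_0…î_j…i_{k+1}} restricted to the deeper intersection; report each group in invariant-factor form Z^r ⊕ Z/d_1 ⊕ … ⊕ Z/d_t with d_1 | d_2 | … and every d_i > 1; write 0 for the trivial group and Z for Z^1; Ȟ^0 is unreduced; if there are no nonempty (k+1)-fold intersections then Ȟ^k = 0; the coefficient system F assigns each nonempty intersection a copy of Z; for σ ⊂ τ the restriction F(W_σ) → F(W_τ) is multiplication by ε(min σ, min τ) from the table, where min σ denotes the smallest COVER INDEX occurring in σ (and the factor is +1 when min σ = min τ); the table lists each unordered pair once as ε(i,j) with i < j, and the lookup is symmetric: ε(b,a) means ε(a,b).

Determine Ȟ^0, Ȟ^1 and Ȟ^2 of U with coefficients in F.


Ȟ^0 = 0; Ȟ^1 = Z ⊕ Z/2; Ȟ^2 = 0

nerve of the cover:
  W12={r} W13={s,w} W14={t} W15={x} W23={p} W45={q,v}
C dims 5,6; δ0: rk 5, SNF 1^4·2
Ȟ^0 = (5 − 5) − 0 = 0, so Ȟ^0 ≅ 0
Ȟ^1 = (6 − 0) − 5 = 1 plus torsion [2], so Ȟ^1 ≅ Z ⊕ Z/2
Ȟ^2 = (0 − 0) − 0 = 0, so Ȟ^2 ≅ 0


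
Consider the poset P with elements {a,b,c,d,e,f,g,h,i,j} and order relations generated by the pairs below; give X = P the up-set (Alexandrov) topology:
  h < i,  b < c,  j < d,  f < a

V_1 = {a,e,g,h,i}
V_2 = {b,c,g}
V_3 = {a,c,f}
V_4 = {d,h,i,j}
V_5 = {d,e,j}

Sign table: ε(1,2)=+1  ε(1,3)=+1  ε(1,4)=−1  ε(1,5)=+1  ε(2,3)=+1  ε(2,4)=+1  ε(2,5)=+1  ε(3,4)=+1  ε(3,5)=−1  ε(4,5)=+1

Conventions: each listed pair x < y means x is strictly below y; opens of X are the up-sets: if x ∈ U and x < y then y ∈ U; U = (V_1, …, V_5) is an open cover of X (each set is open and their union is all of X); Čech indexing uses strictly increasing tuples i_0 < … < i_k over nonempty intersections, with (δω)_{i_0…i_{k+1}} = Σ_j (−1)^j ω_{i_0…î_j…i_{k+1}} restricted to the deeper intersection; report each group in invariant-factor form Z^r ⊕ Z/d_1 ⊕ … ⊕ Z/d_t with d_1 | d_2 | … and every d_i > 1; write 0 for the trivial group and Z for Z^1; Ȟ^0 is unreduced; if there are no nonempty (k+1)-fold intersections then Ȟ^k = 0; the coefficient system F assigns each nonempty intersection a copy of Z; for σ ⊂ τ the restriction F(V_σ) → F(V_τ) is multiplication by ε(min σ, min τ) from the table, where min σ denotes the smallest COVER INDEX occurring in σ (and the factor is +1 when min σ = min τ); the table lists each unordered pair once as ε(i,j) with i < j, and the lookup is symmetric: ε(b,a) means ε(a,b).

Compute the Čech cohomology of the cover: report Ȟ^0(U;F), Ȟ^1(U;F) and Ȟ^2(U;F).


nerve of the cover:
  V12={g} V13={a} V14={h,i} V15={e} V23={c} V45={d,j}
C dims 5,6; δ0: rk 5, SNF 1^4·2
Ȟ^0 = (5 − 5) − 0 = 0, so Ȟ^0 ≅ 0
Ȟ^1 = (6 − 0) − 5 = 1 plus torsion [2], so Ȟ^1 ≅ Z ⊕ Z/2
Ȟ^2 = (0 − 0) − 0 = 0, so Ȟ^2 ≅ 0

Ȟ^0(U;F) ≅ 0; Ȟ^1(U;F) ≅ Z ⊕ Z/2; Ȟ^2(U;F) ≅ 0


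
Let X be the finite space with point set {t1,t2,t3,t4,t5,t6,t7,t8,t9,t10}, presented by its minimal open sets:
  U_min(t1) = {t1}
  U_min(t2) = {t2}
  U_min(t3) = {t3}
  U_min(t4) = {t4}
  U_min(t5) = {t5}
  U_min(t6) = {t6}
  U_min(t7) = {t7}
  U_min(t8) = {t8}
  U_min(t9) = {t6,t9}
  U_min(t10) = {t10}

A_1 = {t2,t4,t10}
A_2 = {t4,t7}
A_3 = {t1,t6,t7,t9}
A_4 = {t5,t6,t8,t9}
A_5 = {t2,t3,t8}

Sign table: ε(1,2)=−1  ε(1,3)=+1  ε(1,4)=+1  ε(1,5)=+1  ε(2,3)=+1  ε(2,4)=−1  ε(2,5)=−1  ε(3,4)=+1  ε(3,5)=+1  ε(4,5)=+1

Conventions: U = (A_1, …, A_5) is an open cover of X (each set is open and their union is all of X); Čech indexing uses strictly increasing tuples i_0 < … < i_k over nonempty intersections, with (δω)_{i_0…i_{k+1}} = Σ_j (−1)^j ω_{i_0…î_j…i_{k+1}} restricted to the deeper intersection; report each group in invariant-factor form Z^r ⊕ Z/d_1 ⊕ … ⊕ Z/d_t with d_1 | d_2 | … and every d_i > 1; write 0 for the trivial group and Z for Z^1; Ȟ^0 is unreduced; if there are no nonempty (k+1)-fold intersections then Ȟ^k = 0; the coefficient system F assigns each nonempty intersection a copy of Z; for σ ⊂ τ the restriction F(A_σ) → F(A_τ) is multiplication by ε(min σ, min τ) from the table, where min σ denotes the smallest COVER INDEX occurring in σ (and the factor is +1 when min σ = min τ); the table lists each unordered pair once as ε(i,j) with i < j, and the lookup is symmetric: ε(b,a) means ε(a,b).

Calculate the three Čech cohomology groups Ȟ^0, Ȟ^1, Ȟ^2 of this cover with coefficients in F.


Ȟ^0(U;F) ≅ 0, Ȟ^1(U;F) ≅ Z/2 and Ȟ^2(U;F) ≅ 0

nerve simplices:
  A12={t4} A15={t2} A23={t7} A34={t6,t9} A45={t8}
C dims 5,5; δ0: rk 5, SNF 1^4·2
degree 0: 5−5−0 = 0 → Ȟ^0 ≅ 0
degree 1: 5−0−5 = 0 plus torsion [2] → Ȟ^1 ≅ Z/2
degree 2: 0−0−0 = 0 → Ȟ^2 ≅ 0


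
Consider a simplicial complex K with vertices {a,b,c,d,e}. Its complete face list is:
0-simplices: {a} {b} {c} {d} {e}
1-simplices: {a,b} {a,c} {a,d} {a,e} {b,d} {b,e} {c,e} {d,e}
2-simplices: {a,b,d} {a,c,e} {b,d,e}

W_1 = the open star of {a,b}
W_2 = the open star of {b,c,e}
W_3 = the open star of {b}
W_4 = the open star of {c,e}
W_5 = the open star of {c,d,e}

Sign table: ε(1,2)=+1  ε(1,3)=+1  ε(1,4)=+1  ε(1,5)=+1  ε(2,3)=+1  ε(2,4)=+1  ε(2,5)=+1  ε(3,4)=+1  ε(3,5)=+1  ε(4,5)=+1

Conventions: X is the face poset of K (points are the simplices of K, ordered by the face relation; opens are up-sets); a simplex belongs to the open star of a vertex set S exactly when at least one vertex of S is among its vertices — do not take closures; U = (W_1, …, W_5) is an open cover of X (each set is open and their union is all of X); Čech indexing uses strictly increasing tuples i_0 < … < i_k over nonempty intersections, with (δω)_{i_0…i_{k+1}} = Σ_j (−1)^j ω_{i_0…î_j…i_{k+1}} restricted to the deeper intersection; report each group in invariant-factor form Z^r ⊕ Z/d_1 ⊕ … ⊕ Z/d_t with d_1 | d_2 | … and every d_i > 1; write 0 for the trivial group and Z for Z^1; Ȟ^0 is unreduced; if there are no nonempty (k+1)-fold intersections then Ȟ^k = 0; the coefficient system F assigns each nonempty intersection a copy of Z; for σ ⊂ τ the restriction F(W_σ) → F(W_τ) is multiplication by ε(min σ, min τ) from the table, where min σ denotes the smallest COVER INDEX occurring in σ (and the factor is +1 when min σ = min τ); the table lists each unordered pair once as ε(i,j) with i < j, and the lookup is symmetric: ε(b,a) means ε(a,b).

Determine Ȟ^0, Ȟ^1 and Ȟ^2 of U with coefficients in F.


Ȟ^0 ≅ Z; Ȟ^1 ≅ 0; Ȟ^2 ≅ 0

intersection data:
  W1={{a},{b},{a,b},{a,c},{a,d},{a,e},{b,d},{b,e},{a,b,d},{a,c,e},{b,d,e}} W2={{b},{c},{e},{a,b},{a,c},{a,e},{b,d},{b,e},{c,e},{d,e},{a,b,d},{a,c,e},{b,d,e}} W3={{b},{a,b},{b,d},{b,e},{a,b,d},{b,d,e}} W4={{c},{e},{a,c},{a,e},{b,e},{c,e},{d,e},{a,c,e},{b,d,e}} W5={{c},{d},{e},{a,c},{a,d},{a,e},{b,d},{b,e},{c,e},{d,e},{a,b,d},{a,c,e},{b,d,e}}
  W12={{b},{a,b},{a,c},{a,e},{b,d},{b,e},{a,b,d},{a,c,e},{b,d,e}} W13={{b},{a,b},{b,d},{b,e},{a,b,d},{b,d,e}} W14={{a,c},{a,e},{b,e},{a,c,e},{b,d,e}} W15={{a,c},{a,d},{a,e},{b,d},{b,e},{a,b,d},{a,c,e},{b,d,e}} W23={{b},{a,b},{b,d},{b,e},{a,b,d},{b,d,e}} W24={{c},{e},{a,c},{a,e},{b,e},{c,e},{d,e},{a,c,e},{b,d,e}} W25={{c},{e},{a,c},{a,e},{b,d},{b,e},{c,e},{d,e},{a,b,d},{a,c,e},{b,d,e}} W34={{b,e},{b,d,e}} W35={{b,d},{b,e},{a,b,d},{b,d,e}} W45={{c},{e},{a,c},{a,e},{b,e},{c,e},{d,e},{a,c,e},{b,d,e}}
  W123={{b},{a,b},{b,d},{b,e},{a,b,d},{b,d,e}} W124={{a,c},{a,e},{b,e},{a,c,e},{b,d,e}} W125={{a,c},{a,e},{b,d},{b,e},{a,b,d},{a,c,e},{b,d,e}} W134={{b,e},{b,d,e}} W135={{b,d},{b,e},{a,b,d},{b,d,e}} W145={{a,c},{a,e},{b,e},{a,c,e},{b,d,e}} W234={{b,e},{b,d,e}} W235={{b,d},{b,e},{a,b,d},{b,d,e}} W245={{c},{e},{a,c},{a,e},{b,e},{c,e},{d,e},{a,c,e},{b,d,e}} W345={{b,e},{b,d,e}}
  W1234={{b,e},{b,d,e}} W1235={{b,d},{b,e},{a,b,d},{b,d,e}} W1245={{a,c},{a,e},{b,e},{a,c,e},{b,d,e}} W1345={{b,e},{b,d,e}} W2345={{b,e},{b,d,e}}
  W12345={{b,e},{b,d,e}}
C dims 5,10,10,5; δ0: rk 4, SNF 1^4; δ1: rk 6, SNF 1^6; δ2: rk 4, SNF 1^4
Ȟ^0 = (5 − 4) − 0 = 1, so Ȟ^0 ≅ Z
Ȟ^1 = (10 − 6) − 4 = 0, so Ȟ^1 ≅ 0
Ȟ^2 = (10 − 4) − 6 = 0, so Ȟ^2 ≅ 0


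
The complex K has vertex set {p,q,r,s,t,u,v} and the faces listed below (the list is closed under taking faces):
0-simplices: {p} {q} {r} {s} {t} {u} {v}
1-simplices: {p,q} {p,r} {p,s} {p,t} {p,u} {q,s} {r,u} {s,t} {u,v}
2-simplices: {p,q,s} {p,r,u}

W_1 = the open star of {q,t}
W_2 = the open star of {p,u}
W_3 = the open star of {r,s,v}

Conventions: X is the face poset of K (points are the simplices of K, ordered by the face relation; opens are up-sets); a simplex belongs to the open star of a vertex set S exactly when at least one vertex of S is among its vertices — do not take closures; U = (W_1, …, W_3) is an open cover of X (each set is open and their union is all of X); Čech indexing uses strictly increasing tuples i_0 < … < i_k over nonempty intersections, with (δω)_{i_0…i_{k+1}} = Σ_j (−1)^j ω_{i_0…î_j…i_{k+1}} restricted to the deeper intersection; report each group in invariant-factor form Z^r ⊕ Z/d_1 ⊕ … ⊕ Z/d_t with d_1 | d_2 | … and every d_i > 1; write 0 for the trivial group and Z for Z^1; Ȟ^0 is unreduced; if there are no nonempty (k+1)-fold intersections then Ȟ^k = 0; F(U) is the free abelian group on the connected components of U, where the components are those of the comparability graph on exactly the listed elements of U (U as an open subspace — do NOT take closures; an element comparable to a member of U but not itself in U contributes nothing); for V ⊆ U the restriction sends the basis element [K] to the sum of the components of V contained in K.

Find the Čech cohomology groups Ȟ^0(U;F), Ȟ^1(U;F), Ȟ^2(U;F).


nerve of the cover:
  W1={{q},{t},{p,q},{p,t},{q,s},{s,t},{p,q,s}} W2={{p},{u},{p,q},{p,r},{p,s},{p,t},{p,u},{r,u},{u,v},{p,q,s},{p,r,u}} W3={{r},{s},{v},{p,r},{p,s},{q,s},{r,u},{s,t},{u,v},{p,q,s},{p,r,u}}
  W12={{p,q},{p,t},{p,q,s}} W13={{q,s},{s,t},{p,q,s}} W23={{p,r},{p,s},{r,u},{u,v},{p,q,s},{p,r,u}}
  W123={{p,q,s}}
components per intersection:
  W1: {{q},{p,q},{q,s},{p,q,s}} {{t},{p,t},{s,t}}
  W2: {{p},{u},{p,q},{p,r},{p,s},{p,t},{p,u},{r,u},{u,v},{p,q,s},{p,r,u}}
  W3: {{r},{p,r},{r,u},{p,r,u}} {{s},{p,s},{q,s},{s,t},{p,q,s}} {{v},{u,v}}
  W12: {{p,q},{p,q,s}} {{p,t}}
  W13: {{q,s},{p,q,s}} {{s,t}}
  W23: {{p,r},{r,u},{p,r,u}} {{p,s},{p,q,s}} {{u,v}}
  W123: {{p,q,s}}
C dims 6,7,1; δ0: rk 5, SNF 1^5; δ1: rk 1, SNF 1^1
Ȟ^0 = (6 − 5) − 0 = 1, so Ȟ^0 ≅ Z
Ȟ^1 = (7 − 1) − 5 = 1, so Ȟ^1 ≅ Z
Ȟ^2 = (1 − 0) − 1 = 0, so Ȟ^2 ≅ 0

Ȟ^0 = Z,  Ȟ^1 = Z,  Ȟ^2 = 0
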